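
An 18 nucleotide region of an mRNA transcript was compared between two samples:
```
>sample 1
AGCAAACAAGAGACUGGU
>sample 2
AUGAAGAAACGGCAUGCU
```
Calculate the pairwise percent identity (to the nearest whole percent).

50%

Mismatches at positions 2, 3, 6, 7, 10, 11, 13, 14, 17 (1-based): 9 of 18.
Identical positions: 9/18 = 50% → 50%.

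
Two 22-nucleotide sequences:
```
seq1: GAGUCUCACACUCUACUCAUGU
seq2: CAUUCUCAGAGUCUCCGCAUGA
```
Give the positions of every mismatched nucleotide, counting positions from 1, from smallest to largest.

1, 3, 9, 11, 15, 17, 22

Differences at position 1 (G→C), position 3 (G→U), position 9 (C→G), position 11 (C→G), position 15 (A→C), position 17 (U→G), position 22 (U→A).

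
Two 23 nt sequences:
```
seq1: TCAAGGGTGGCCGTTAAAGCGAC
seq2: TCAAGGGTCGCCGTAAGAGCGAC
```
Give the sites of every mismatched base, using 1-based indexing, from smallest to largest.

9, 15, 17

Scanning 1-based: 9: G/C; 15: T/A; 17: A/G.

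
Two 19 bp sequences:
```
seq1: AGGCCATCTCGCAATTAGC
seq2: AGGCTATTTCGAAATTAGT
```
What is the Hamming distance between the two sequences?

4

Comparing position by position, 4 bases differ: 5 (C/T), 8 (C/T), 12 (C/A), 19 (C/T).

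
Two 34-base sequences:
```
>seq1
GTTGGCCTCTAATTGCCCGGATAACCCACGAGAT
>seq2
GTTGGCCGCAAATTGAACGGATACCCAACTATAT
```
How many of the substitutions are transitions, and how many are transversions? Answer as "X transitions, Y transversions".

0 transitions, 8 transversions

Mismatches (1-based):
base 8: T→G (pyrimidine→purine, transversion)
base 10: T→A (pyrimidine→purine, transversion)
base 16: C→A (pyrimidine→purine, transversion)
base 17: C→A (pyrimidine→purine, transversion)
base 24: A→C (purine→pyrimidine, transversion)
base 27: C→A (pyrimidine→purine, transversion)
base 30: G→T (purine→pyrimidine, transversion)
base 32: G→T (purine→pyrimidine, transversion)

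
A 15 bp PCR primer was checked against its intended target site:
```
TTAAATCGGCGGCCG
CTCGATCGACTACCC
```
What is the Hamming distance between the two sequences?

7

Comparing position by position, 7 sites differ: 1 (T/C), 3 (A/C), 4 (A/G), 9 (G/A), 11 (G/T), 12 (G/A), 15 (G/C).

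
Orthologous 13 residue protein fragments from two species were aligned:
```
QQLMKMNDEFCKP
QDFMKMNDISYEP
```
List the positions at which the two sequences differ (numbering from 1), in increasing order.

Scanning 1-based: 2: Q/D; 3: L/F; 9: E/I; 10: F/S; 11: C/Y; 12: K/E.

2, 3, 9, 10, 11, 12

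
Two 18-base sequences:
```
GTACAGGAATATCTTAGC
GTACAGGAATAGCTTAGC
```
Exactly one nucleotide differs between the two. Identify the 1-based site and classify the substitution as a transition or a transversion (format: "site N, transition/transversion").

The sequences differ only at site 12: T→G (pyrimidine→purine), a transversion.

site 12, transversion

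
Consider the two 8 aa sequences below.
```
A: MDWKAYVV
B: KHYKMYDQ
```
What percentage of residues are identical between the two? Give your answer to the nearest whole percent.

25%

Mismatches at positions 1, 2, 3, 5, 7, 8 (1-based): 6 of 8.
Identical positions: 2/8 = 25% → 25%.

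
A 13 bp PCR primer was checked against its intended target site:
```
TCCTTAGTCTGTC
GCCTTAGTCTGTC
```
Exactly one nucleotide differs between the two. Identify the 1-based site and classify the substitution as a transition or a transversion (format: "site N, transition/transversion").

site 1, transversion

The sequences differ only at site 1: T→G (pyrimidine→purine), a transversion.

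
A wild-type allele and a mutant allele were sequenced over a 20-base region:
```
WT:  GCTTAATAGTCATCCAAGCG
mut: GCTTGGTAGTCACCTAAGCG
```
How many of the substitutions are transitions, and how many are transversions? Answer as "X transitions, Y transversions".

Transitions (purine↔purine or pyrimidine↔pyrimidine): 5 A→G, 6 A→G, 13 T→C, 15 C→T.
Transversions (purine↔pyrimidine): none.

4 transitions, 0 transversions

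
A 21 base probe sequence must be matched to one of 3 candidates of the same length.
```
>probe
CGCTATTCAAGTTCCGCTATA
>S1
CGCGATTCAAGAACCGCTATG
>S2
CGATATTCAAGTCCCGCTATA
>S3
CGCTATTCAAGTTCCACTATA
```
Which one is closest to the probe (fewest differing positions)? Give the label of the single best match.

S3

S1 differs at 4 positions; S2 differs at 2 positions; S3 differs at 1 position. The closest is S3.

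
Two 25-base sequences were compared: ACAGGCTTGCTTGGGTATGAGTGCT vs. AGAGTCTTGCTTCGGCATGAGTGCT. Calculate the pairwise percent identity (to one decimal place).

4 positions differ (2, 5, 13, 16), so 21 of 25 match: 21/25 = 84%.

84.0%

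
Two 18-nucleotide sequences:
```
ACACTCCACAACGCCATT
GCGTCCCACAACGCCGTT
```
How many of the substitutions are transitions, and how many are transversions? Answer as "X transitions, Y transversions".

Transitions (purine↔purine or pyrimidine↔pyrimidine): 1 A→G, 3 A→G, 4 C→T, 5 T→C, 16 A→G.
Transversions (purine↔pyrimidine): none.

5 transitions, 0 transversions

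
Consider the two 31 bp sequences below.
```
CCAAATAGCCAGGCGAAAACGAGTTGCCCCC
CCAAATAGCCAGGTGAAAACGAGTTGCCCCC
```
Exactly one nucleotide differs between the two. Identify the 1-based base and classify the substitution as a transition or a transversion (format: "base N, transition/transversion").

Base 14 changes C→T. C is a pyrimidine and T is a pyrimidine, so this is a transition.

base 14, transition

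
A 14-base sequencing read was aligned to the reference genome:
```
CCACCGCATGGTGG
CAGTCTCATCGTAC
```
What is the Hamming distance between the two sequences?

Mismatches (1-based): base 2: C→A; base 3: A→G; base 4: C→T; base 6: G→T; base 10: G→C; base 13: G→A; base 14: G→C.

7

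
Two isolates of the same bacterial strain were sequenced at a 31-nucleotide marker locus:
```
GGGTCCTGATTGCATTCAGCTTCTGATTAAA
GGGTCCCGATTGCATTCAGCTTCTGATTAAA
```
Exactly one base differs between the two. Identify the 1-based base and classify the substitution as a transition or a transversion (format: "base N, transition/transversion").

base 7, transition

Base 7 changes T→C. T is a pyrimidine and C is a pyrimidine, so this is a transition.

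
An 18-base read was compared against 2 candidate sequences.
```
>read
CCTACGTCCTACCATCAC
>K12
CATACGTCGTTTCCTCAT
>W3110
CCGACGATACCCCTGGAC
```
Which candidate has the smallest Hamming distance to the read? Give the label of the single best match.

K12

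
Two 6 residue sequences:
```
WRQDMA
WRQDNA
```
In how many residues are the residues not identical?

1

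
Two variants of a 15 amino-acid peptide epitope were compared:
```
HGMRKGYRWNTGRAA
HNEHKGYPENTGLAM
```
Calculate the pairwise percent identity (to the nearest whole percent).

53%

7 positions differ (2, 3, 4, 8, 9, 13, 15), so 8 of 15 match: 8/15 = 53.33%.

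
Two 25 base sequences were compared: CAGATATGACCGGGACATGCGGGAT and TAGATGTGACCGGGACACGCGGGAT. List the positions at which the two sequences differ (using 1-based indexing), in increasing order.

Differences at position 1 (C→T), position 6 (A→G), position 18 (T→C).

1, 6, 18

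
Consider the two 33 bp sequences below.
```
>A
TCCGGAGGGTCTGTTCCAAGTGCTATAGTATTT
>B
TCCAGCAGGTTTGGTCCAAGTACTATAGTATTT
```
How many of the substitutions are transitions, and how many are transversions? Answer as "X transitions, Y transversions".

Mismatches (1-based):
base 4: G→A (purine→purine, transition)
base 6: A→C (purine→pyrimidine, transversion)
base 7: G→A (purine→purine, transition)
base 11: C→T (pyrimidine→pyrimidine, transition)
base 14: T→G (pyrimidine→purine, transversion)
base 22: G→A (purine→purine, transition)

4 transitions, 2 transversions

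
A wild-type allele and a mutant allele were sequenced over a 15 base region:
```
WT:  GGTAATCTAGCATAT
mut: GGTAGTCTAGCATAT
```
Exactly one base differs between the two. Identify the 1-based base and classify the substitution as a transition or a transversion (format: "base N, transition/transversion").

Base 5 changes A→G. A is a purine and G is a purine, so this is a transition.

base 5, transition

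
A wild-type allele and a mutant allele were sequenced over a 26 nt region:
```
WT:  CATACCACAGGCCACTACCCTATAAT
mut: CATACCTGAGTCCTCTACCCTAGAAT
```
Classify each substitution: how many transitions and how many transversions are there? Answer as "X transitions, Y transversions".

0 transitions, 5 transversions

Mismatches (1-based):
site 7: A→T (purine→pyrimidine, transversion)
site 8: C→G (pyrimidine→purine, transversion)
site 11: G→T (purine→pyrimidine, transversion)
site 14: A→T (purine→pyrimidine, transversion)
site 23: T→G (pyrimidine→purine, transversion)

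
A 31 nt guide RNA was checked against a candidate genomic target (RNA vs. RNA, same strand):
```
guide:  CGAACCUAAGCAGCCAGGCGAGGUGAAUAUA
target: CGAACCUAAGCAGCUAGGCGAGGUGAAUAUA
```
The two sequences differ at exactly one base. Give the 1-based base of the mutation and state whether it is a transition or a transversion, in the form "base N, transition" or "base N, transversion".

Base 15 changes C→U. C is a pyrimidine and U is a pyrimidine, so this is a transition.

base 15, transition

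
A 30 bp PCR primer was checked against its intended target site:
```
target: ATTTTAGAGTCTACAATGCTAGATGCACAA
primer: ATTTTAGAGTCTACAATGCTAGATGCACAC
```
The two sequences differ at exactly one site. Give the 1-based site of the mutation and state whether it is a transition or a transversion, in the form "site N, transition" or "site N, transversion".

site 30, transversion

The sequences differ only at site 30: A→C (purine→pyrimidine), a transversion.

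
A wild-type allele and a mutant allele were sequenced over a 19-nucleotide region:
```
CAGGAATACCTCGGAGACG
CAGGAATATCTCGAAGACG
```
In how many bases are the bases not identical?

The sequences differ at bases 9, 14 (1-based) — 2 in total.

2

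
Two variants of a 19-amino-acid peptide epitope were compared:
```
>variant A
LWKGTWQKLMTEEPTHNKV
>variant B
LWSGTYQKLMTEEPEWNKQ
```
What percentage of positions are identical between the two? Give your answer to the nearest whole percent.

5 positions differ (3, 6, 15, 16, 19), so 14 of 19 match: 14/19 = 73.68%.

74%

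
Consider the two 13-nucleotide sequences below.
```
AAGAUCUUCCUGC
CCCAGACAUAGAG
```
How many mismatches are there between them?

Comparing position by position, 12 positions differ: 1 (A/C), 2 (A/C), 3 (G/C), 5 (U/G), 6 (C/A), 7 (U/C), 8 (U/A), 9 (C/U), 10 (C/A), 11 (U/G), 12 (G/A), 13 (C/G).

12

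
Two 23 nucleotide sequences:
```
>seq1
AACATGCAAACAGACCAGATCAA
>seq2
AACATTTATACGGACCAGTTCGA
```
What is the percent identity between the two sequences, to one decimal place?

73.9%

Mismatches at positions 6, 7, 9, 12, 19, 22 (1-based): 6 of 23.
Identical positions: 17/23 = 73.91% → 73.9%.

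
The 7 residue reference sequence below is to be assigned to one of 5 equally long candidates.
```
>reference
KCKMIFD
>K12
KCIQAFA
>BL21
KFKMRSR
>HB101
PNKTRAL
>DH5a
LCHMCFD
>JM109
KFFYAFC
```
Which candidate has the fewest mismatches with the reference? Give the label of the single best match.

K12 differs at 4 residues; BL21 differs at 4 residues; HB101 differs at 6 residues; DH5a differs at 3 residues; JM109 differs at 5 residues. The closest is DH5a.

DH5a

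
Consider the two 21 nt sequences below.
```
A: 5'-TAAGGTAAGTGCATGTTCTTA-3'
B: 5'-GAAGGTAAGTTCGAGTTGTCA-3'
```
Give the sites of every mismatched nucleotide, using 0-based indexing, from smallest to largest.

Scanning 0-based: 0: T/G; 10: G/T; 12: A/G; 13: T/A; 17: C/G; 19: T/C.

0, 10, 12, 13, 17, 19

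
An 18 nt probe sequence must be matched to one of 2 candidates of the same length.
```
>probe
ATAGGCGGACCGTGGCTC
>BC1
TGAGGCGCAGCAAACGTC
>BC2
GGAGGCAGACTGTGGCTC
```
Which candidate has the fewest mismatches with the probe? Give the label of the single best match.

BC2

BC1 differs at 9 positions; BC2 differs at 4 positions. The closest is BC2.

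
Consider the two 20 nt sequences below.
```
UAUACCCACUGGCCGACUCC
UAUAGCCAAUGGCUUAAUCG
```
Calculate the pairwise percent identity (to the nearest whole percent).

Mismatches at positions 5, 9, 14, 15, 17, 20 (1-based): 6 of 20.
Identical positions: 14/20 = 70% → 70%.

70%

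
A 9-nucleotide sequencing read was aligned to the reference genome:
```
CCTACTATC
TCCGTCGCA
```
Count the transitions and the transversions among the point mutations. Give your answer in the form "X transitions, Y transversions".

Transitions (purine↔purine or pyrimidine↔pyrimidine): 1 C→T, 3 T→C, 4 A→G, 5 C→T, 6 T→C, 7 A→G, 8 T→C.
Transversions (purine↔pyrimidine): 9 C→A.

7 transitions, 1 transversion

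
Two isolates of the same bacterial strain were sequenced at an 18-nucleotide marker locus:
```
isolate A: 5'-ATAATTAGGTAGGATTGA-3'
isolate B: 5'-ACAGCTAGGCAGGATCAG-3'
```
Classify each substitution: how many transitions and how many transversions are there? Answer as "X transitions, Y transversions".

7 transitions, 0 transversions

Transitions (purine↔purine or pyrimidine↔pyrimidine): 2 T→C, 4 A→G, 5 T→C, 10 T→C, 16 T→C, 17 G→A, 18 A→G.
Transversions (purine↔pyrimidine): none.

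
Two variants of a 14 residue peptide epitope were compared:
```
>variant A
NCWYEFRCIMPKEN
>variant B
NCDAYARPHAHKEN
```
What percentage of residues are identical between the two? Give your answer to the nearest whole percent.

43%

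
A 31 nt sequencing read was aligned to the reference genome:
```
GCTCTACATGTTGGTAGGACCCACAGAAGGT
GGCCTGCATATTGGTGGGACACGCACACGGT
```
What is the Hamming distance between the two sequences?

Comparing position by position, 9 bases differ: 2 (C/G), 3 (T/C), 6 (A/G), 10 (G/A), 16 (A/G), 21 (C/A), 23 (A/G), 26 (G/C), 28 (A/C).

9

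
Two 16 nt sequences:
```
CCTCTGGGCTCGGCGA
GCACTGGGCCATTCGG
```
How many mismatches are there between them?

Comparing position by position, 7 positions differ: 1 (C/G), 3 (T/A), 10 (T/C), 11 (C/A), 12 (G/T), 13 (G/T), 16 (A/G).

7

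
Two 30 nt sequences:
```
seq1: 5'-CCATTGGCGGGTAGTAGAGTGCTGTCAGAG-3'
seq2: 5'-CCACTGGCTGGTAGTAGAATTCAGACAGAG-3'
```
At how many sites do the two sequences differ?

Mismatches (1-based): site 4: T→C; site 9: G→T; site 19: G→A; site 21: G→T; site 23: T→A; site 25: T→A.

6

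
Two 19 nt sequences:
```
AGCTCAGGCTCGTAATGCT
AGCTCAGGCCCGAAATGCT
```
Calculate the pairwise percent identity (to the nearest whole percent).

Mismatches at positions 10, 13 (1-based): 2 of 19.
Identical positions: 17/19 = 89.47% → 89%.

89%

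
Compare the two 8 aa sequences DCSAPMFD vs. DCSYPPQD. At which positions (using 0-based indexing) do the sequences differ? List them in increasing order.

Differences at position 3 (A→Y), position 5 (M→P), position 6 (F→Q).

3, 5, 6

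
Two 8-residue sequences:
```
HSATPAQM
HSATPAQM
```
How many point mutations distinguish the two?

The two sequences are identical at every position.

0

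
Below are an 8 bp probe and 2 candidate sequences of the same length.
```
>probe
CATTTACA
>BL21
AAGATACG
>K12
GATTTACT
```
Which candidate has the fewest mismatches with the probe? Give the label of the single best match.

K12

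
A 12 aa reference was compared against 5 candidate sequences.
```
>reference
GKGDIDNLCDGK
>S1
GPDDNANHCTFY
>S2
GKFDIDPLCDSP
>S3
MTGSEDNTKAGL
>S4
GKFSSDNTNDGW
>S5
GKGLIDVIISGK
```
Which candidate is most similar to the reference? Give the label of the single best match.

S1 differs at 8 positions; S2 differs at 4 positions; S3 differs at 8 positions; S4 differs at 6 positions; S5 differs at 5 positions. The closest is S2.

S2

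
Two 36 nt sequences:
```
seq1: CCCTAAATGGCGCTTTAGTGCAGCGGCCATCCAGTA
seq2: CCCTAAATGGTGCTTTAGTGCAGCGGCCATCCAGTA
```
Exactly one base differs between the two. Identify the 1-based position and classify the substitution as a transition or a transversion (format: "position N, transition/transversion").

position 11, transition

The sequences differ only at position 11: C→T (pyrimidine→pyrimidine), a transition.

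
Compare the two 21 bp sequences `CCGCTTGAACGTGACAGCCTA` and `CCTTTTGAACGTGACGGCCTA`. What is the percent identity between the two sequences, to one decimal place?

85.7%

3 positions differ (3, 4, 16), so 18 of 21 match: 18/21 = 85.71%.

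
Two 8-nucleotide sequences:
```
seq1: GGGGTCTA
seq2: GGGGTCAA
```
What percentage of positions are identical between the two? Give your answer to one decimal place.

87.5%

1 position differs (7), so 7 of 8 match: 7/8 = 87.5%.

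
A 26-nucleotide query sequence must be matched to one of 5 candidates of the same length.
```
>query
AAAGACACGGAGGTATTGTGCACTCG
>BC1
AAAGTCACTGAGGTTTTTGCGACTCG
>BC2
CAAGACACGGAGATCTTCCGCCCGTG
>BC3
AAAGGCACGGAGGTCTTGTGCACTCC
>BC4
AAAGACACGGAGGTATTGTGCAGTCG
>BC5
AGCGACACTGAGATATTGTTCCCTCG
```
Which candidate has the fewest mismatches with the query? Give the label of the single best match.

BC4

Hamming distances to query — BC1: 7; BC2: 8; BC3: 3; BC4: 1; BC5: 6.
Smallest is BC4 with 1 mismatch.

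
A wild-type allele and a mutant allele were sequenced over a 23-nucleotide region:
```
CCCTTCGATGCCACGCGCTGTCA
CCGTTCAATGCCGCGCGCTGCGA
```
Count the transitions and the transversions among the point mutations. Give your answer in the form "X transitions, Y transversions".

Mismatches (1-based):
base 3: C→G (pyrimidine→purine, transversion)
base 7: G→A (purine→purine, transition)
base 13: A→G (purine→purine, transition)
base 21: T→C (pyrimidine→pyrimidine, transition)
base 22: C→G (pyrimidine→purine, transversion)

3 transitions, 2 transversions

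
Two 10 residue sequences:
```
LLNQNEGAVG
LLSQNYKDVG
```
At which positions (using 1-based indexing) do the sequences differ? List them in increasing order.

3, 6, 7, 8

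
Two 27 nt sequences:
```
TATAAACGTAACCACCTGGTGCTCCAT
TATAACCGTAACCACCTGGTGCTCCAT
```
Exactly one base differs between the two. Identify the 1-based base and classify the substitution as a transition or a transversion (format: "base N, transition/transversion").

The sequences differ only at base 6: A→C (purine→pyrimidine), a transversion.

base 6, transversion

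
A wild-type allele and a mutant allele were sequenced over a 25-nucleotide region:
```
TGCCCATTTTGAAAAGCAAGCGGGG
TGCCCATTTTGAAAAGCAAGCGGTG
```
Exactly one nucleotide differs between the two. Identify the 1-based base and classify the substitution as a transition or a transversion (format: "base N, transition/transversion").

base 24, transversion

The sequences differ only at base 24: G→T (purine→pyrimidine), a transversion.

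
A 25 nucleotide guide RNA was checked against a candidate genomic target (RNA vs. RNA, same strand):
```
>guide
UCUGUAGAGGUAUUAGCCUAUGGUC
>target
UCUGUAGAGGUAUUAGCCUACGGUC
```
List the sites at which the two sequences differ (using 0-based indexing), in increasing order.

Scanning 0-based: 20: U/C.

20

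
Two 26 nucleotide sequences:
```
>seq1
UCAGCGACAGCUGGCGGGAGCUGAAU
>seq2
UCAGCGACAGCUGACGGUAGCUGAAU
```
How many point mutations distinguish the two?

2

Mismatches (1-based): base 14: G→A; base 18: G→U.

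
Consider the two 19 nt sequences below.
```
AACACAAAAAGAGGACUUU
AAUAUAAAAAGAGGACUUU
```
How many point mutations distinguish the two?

Mismatches (1-based): site 3: C→U; site 5: C→U.

2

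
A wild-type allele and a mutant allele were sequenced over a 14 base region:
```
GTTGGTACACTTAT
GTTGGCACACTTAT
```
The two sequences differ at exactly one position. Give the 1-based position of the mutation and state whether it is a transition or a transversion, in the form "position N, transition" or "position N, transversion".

position 6, transition

Position 6 changes T→C. T is a pyrimidine and C is a pyrimidine, so this is a transition.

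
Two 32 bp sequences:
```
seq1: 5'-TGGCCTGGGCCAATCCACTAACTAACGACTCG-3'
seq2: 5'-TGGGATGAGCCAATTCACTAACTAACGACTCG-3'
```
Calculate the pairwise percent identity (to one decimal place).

87.5%

Mismatches at positions 4, 5, 8, 15 (1-based): 4 of 32.
Identical positions: 28/32 = 87.5% → 87.5%.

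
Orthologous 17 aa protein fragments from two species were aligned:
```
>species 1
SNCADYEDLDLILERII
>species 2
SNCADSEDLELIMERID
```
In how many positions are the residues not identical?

4

The sequences differ at positions 6, 10, 13, 17 (1-based) — 4 in total.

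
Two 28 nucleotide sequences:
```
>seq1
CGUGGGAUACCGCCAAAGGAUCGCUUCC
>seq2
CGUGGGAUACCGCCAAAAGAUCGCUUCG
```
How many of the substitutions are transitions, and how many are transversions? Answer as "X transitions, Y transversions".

Transitions (purine↔purine or pyrimidine↔pyrimidine): 18 G→A.
Transversions (purine↔pyrimidine): 28 C→G.

1 transition, 1 transversion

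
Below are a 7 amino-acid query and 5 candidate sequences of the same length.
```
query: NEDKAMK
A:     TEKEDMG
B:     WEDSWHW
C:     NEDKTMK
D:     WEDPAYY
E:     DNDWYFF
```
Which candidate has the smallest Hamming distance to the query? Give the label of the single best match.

C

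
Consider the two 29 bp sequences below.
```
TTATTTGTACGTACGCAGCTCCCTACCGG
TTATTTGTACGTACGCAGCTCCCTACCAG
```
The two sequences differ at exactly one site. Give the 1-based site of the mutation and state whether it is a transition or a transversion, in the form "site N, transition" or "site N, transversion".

Site 28 changes G→A. G is a purine and A is a purine, so this is a transition.

site 28, transition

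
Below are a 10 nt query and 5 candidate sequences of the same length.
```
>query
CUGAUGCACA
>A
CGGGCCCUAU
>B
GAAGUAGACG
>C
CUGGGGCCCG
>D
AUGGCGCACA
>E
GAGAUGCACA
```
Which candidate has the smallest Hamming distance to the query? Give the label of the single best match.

Hamming distances to query — A: 7; B: 7; C: 4; D: 3; E: 2.
Smallest is E with 2 mismatches.

E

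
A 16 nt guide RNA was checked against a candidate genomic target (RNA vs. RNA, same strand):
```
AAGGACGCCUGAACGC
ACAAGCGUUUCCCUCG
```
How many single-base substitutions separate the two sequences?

12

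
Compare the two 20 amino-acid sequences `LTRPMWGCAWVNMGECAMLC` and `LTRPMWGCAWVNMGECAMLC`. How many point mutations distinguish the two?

0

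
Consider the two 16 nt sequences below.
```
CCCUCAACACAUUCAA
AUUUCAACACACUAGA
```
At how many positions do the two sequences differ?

Comparing position by position, 6 positions differ: 1 (C/A), 2 (C/U), 3 (C/U), 12 (U/C), 14 (C/A), 15 (A/G).

6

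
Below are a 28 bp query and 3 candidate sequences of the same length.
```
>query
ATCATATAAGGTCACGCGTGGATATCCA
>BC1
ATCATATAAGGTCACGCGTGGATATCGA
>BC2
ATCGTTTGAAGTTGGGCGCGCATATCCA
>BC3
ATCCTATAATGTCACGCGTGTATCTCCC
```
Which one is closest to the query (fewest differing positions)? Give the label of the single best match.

BC1 differs at 1 position; BC2 differs at 9 positions; BC3 differs at 5 positions. The closest is BC1.

BC1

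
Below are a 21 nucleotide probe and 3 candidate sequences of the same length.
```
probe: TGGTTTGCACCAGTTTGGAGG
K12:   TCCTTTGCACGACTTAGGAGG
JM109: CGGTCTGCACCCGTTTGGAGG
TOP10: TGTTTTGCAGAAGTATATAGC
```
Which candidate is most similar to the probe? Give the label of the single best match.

JM109

K12 differs at 5 sites; JM109 differs at 3 sites; TOP10 differs at 7 sites. The closest is JM109.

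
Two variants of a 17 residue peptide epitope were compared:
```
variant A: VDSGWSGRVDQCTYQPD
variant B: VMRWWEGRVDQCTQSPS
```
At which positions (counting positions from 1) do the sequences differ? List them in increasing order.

Differences at position 2 (D→M), position 3 (S→R), position 4 (G→W), position 6 (S→E), position 14 (Y→Q), position 15 (Q→S), position 17 (D→S).

2, 3, 4, 6, 14, 15, 17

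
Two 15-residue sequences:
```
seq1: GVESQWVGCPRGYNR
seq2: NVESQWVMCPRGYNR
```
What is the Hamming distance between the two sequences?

Comparing position by position, 2 residues differ: 1 (G/N), 8 (G/M).

2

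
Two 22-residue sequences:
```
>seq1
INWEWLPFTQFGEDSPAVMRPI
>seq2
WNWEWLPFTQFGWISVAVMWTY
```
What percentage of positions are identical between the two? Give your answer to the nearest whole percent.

7 positions differ (1, 13, 14, 16, 20, 21, 22), so 15 of 22 match: 15/22 = 68.18%.

68%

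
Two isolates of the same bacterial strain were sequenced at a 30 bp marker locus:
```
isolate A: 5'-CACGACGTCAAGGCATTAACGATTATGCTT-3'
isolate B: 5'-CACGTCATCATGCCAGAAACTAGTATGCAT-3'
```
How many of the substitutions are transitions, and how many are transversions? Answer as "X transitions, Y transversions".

1 transition, 8 transversions

Transitions (purine↔purine or pyrimidine↔pyrimidine): 7 G→A.
Transversions (purine↔pyrimidine): 5 A→T, 11 A→T, 13 G→C, 16 T→G, 17 T→A, 21 G→T, 23 T→G, 29 T→A.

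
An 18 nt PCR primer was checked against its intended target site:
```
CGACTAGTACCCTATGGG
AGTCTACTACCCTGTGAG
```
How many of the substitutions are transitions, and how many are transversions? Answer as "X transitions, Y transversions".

2 transitions, 3 transversions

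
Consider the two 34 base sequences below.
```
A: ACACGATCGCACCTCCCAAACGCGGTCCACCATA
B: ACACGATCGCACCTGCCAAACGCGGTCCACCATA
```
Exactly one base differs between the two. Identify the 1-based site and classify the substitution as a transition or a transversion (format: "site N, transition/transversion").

The sequences differ only at site 15: C→G (pyrimidine→purine), a transversion.

site 15, transversion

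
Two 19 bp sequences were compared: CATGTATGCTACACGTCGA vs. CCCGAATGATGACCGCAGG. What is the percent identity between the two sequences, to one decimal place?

47.4%

10 positions differ (2, 3, 5, 9, 11, 12, 13, 16, 17, 19), so 9 of 19 match: 9/19 = 47.37%.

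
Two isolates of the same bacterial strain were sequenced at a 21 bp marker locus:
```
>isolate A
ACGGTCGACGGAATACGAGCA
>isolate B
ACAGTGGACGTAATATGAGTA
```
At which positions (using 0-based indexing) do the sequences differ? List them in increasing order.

2, 5, 10, 15, 19

Scanning 0-based: 2: G/A; 5: C/G; 10: G/T; 15: C/T; 19: C/T.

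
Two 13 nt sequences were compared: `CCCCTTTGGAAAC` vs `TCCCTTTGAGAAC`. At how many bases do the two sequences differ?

3

Mismatches (1-based): base 1: C→T; base 9: G→A; base 10: A→G.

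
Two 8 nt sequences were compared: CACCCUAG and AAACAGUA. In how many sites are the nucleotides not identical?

6

The sequences differ at sites 1, 3, 5, 6, 7, 8 (1-based) — 6 in total.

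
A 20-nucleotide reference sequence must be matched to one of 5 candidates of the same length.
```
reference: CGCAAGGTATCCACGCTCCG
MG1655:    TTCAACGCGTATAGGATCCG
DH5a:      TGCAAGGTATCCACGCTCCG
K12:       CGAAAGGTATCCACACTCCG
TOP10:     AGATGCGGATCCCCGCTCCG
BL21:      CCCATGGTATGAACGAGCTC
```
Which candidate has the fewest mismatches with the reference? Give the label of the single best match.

DH5a

Hamming distances to reference — MG1655: 9; DH5a: 1; K12: 2; TOP10: 7; BL21: 8.
Smallest is DH5a with 1 mismatch.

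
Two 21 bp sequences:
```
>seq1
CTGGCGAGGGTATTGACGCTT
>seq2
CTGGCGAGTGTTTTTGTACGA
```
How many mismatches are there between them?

Comparing position by position, 8 bases differ: 9 (G/T), 12 (A/T), 15 (G/T), 16 (A/G), 17 (C/T), 18 (G/A), 20 (T/G), 21 (T/A).

8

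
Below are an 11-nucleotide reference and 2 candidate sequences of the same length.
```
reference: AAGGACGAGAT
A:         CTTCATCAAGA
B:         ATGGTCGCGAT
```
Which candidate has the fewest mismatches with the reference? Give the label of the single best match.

B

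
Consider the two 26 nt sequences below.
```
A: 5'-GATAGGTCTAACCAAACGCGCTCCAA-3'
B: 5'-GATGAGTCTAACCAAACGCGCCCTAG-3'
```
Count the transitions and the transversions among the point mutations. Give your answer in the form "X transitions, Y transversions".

Mismatches (1-based):
position 4: A→G (purine→purine, transition)
position 5: G→A (purine→purine, transition)
position 22: T→C (pyrimidine→pyrimidine, transition)
position 24: C→T (pyrimidine→pyrimidine, transition)
position 26: A→G (purine→purine, transition)

5 transitions, 0 transversions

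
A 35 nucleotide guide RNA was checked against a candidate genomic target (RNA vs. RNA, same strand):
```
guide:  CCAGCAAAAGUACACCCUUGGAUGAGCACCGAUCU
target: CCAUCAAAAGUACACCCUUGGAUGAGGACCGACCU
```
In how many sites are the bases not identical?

3

Comparing position by position, 3 sites differ: 4 (G/U), 27 (C/G), 33 (U/C).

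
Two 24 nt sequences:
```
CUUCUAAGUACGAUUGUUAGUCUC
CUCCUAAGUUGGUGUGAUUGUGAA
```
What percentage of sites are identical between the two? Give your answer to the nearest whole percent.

Mismatches at positions 3, 10, 11, 13, 14, 17, 19, 22, 23, 24 (1-based): 10 of 24.
Identical positions: 14/24 = 58.33% → 58%.

58%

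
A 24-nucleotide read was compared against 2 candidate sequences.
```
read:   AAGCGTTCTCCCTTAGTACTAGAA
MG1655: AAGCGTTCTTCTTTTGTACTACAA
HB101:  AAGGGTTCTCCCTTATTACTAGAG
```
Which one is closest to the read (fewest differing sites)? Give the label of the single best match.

MG1655 differs at 4 sites; HB101 differs at 3 sites. The closest is HB101.

HB101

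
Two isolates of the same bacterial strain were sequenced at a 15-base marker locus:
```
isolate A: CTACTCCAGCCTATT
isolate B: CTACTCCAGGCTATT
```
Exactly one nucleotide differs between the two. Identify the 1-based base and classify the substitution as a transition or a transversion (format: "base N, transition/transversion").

base 10, transversion

The sequences differ only at base 10: C→G (pyrimidine→purine), a transversion.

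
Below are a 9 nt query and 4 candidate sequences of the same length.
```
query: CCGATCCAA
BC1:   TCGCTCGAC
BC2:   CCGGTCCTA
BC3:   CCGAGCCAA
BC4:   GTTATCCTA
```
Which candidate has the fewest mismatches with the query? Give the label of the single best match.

BC3

Hamming distances to query — BC1: 4; BC2: 2; BC3: 1; BC4: 4.
Smallest is BC3 with 1 mismatch.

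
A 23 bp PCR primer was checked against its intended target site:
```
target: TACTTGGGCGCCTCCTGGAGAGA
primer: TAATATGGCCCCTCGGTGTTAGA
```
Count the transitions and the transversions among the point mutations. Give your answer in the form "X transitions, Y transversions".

0 transitions, 9 transversions

Mismatches (1-based):
base 3: C→A (pyrimidine→purine, transversion)
base 5: T→A (pyrimidine→purine, transversion)
base 6: G→T (purine→pyrimidine, transversion)
base 10: G→C (purine→pyrimidine, transversion)
base 15: C→G (pyrimidine→purine, transversion)
base 16: T→G (pyrimidine→purine, transversion)
base 17: G→T (purine→pyrimidine, transversion)
base 19: A→T (purine→pyrimidine, transversion)
base 20: G→T (purine→pyrimidine, transversion)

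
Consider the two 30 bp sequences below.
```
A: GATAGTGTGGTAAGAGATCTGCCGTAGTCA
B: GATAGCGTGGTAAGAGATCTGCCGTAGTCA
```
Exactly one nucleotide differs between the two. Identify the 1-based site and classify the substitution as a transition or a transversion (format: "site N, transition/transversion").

Site 6 changes T→C. T is a pyrimidine and C is a pyrimidine, so this is a transition.

site 6, transition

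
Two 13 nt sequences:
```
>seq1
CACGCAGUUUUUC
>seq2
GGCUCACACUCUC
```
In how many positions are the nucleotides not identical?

7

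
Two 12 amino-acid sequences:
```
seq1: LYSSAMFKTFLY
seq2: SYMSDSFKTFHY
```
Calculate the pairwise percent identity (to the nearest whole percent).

Mismatches at positions 1, 3, 5, 6, 11 (1-based): 5 of 12.
Identical positions: 7/12 = 58.33% → 58%.

58%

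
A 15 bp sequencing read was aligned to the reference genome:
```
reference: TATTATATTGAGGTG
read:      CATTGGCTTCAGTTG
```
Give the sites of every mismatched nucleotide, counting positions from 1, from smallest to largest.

1, 5, 6, 7, 10, 13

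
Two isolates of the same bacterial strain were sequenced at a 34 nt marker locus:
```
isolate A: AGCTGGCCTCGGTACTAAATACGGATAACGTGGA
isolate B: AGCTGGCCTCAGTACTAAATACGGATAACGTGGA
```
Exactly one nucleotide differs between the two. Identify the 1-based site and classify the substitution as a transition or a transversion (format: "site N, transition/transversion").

The sequences differ only at site 11: G→A (purine→purine), a transition.

site 11, transition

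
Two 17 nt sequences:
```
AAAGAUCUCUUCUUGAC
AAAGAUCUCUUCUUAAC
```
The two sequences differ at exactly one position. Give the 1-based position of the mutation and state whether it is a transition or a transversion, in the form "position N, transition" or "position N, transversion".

The sequences differ only at position 15: G→A (purine→purine), a transition.

position 15, transition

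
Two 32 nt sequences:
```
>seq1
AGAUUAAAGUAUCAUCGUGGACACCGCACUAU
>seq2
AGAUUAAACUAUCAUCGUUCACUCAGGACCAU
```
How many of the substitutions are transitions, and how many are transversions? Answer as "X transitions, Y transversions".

Mismatches (1-based):
base 9: G→C (purine→pyrimidine, transversion)
base 19: G→U (purine→pyrimidine, transversion)
base 20: G→C (purine→pyrimidine, transversion)
base 23: A→U (purine→pyrimidine, transversion)
base 25: C→A (pyrimidine→purine, transversion)
base 27: C→G (pyrimidine→purine, transversion)
base 30: U→C (pyrimidine→pyrimidine, transition)

1 transition, 6 transversions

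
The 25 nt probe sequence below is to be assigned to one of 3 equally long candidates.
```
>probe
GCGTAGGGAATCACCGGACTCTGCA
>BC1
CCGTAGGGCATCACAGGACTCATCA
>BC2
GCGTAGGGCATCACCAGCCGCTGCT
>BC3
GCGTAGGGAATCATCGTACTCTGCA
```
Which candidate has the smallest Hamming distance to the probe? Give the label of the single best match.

BC3

Hamming distances to probe — BC1: 5; BC2: 5; BC3: 2.
Smallest is BC3 with 2 mismatches.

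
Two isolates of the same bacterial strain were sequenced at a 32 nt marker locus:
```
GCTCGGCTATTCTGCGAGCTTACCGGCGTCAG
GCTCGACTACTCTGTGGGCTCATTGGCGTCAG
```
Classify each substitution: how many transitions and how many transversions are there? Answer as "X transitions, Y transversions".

Transitions (purine↔purine or pyrimidine↔pyrimidine): 6 G→A, 10 T→C, 15 C→T, 17 A→G, 21 T→C, 23 C→T, 24 C→T.
Transversions (purine↔pyrimidine): none.

7 transitions, 0 transversions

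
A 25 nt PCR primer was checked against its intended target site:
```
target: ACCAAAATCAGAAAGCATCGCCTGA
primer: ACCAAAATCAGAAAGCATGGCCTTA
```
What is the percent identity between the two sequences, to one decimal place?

92.0%

2 positions differ (19, 24), so 23 of 25 match: 23/25 = 92%.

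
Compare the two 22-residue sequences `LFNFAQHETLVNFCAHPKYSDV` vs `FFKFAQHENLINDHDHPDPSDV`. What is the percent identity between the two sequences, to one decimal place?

Mismatches at positions 1, 3, 9, 11, 13, 14, 15, 18, 19 (1-based): 9 of 22.
Identical positions: 13/22 = 59.09% → 59.1%.

59.1%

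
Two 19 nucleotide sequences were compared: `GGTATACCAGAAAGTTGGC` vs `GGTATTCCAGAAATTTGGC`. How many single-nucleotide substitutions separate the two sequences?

The sequences differ at positions 6, 14 (1-based) — 2 in total.

2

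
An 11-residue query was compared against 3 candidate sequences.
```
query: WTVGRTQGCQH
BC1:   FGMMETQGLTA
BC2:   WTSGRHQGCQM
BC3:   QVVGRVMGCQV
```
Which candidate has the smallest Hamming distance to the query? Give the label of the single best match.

Hamming distances to query — BC1: 8; BC2: 3; BC3: 5.
Smallest is BC2 with 3 mismatches.

BC2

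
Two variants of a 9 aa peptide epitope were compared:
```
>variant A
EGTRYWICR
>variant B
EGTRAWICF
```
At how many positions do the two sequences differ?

The sequences differ at positions 5, 9 (1-based) — 2 in total.

2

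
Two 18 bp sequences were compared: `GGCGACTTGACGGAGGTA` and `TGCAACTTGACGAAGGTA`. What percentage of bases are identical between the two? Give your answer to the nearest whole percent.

3 positions differ (1, 4, 13), so 15 of 18 match: 15/18 = 83.33%.

83%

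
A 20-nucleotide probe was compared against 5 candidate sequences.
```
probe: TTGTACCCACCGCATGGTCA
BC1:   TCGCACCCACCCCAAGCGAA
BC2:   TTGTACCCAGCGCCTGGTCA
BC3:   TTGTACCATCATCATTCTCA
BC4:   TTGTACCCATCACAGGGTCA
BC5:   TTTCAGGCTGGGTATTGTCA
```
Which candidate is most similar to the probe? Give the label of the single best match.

BC2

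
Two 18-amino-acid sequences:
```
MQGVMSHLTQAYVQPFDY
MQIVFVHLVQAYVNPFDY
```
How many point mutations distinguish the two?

Comparing position by position, 5 residues differ: 3 (G/I), 5 (M/F), 6 (S/V), 9 (T/V), 14 (Q/N).

5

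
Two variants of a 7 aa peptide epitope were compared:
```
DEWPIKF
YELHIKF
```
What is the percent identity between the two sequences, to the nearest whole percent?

Mismatches at positions 1, 3, 4 (1-based): 3 of 7.
Identical positions: 4/7 = 57.14% → 57%.

57%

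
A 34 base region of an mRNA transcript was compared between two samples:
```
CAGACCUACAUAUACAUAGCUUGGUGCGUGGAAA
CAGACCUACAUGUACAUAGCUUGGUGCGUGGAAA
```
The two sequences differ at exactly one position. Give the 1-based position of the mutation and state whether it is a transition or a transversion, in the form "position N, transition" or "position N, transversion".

position 12, transition

Position 12 changes A→G. A is a purine and G is a purine, so this is a transition.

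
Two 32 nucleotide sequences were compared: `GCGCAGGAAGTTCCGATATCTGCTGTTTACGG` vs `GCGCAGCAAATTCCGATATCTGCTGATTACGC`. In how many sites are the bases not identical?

4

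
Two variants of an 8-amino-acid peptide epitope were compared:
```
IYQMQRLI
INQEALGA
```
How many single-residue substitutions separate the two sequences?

6

Comparing position by position, 6 residues differ: 2 (Y/N), 4 (M/E), 5 (Q/A), 6 (R/L), 7 (L/G), 8 (I/A).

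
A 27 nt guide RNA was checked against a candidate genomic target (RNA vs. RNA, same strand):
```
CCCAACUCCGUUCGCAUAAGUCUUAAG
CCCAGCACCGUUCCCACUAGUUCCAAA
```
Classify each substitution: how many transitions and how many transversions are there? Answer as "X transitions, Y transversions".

6 transitions, 3 transversions

Transitions (purine↔purine or pyrimidine↔pyrimidine): 5 A→G, 17 U→C, 22 C→U, 23 U→C, 24 U→C, 27 G→A.
Transversions (purine↔pyrimidine): 7 U→A, 14 G→C, 18 A→U.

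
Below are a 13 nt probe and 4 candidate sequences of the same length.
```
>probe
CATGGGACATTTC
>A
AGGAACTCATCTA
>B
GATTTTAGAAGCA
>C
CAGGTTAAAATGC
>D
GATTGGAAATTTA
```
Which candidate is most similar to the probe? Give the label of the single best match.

A differs at 9 positions; B differs at 9 positions; C differs at 6 positions; D differs at 4 positions. The closest is D.

D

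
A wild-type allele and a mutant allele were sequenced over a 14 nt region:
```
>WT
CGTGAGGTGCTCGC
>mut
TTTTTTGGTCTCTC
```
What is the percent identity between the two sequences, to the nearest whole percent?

43%

Mismatches at positions 1, 2, 4, 5, 6, 8, 9, 13 (1-based): 8 of 14.
Identical positions: 6/14 = 42.86% → 43%.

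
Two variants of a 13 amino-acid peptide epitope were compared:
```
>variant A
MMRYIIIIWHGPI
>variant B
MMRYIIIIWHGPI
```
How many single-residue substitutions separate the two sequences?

The two sequences are identical at every position.

0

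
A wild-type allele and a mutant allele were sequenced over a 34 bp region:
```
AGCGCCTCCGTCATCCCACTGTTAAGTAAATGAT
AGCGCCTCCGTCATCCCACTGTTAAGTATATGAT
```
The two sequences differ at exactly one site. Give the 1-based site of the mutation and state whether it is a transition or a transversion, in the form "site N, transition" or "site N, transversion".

The sequences differ only at site 29: A→T (purine→pyrimidine), a transversion.

site 29, transversion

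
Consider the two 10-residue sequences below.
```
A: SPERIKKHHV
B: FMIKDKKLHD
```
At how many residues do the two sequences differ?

7

Comparing position by position, 7 residues differ: 1 (S/F), 2 (P/M), 3 (E/I), 4 (R/K), 5 (I/D), 8 (H/L), 10 (V/D).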